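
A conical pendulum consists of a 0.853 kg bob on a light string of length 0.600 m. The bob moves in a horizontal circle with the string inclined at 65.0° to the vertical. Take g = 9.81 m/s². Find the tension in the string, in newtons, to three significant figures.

Vertically the bob has no acceleration, so T cosθ = mg.
T = mg/cosθ = 0.853 × 9.81 / cos 65.0° = 8.368/0.4226 = 19.80 N.

19.8 N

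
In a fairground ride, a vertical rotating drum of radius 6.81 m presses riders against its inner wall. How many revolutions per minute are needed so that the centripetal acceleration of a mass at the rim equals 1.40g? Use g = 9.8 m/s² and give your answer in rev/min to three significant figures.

13.6 rev/min

Require ω²r = 1.40g, so ω = √(1.40 × 9.8/6.81) = 1.419 rad/s.
In rev/min: ω × 60/(2π) = 1.419 × 60/(2π) = 13.55 rev/min.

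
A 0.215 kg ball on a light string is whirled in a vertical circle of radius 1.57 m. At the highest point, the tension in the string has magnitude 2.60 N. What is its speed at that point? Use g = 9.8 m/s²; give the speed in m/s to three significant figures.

5.86 m/s

At the top, T + mg = mv²/r, so v = √(r(T/m + g)) = √(1.57 × (2.60/0.215 + 9.8)) = √(1.57 × 21.89) = √34.37 = 5.863 m/s.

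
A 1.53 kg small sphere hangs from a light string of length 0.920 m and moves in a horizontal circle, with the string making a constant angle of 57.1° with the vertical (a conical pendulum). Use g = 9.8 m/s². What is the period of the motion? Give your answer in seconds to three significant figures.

1.42 s

r = L sinθ = 0.7725 m. From T sinθ = mω²r and T cosθ = mg: tanθ = ω²r/g, so ω² = g tanθ / r = g/(L cosθ).
ω = √(g/(L cosθ)) = √(9.8/(0.920 × 0.5432)) = √19.61 = 4.428 rad/s.
Period = 2π/ω = 1.419 s.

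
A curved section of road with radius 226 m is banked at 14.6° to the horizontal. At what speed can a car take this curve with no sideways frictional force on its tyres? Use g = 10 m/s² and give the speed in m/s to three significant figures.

24.3 m/s

On a frictionless banked curve, N sinθ = mv²/r and N cosθ = mg, so tanθ = v²/(rg).
v = √(r g tanθ) = √(226 × 10.0 × tan 14.6°) = √(226 × 10.0 × 0.2605) = √588.7 = 24.26 m/s.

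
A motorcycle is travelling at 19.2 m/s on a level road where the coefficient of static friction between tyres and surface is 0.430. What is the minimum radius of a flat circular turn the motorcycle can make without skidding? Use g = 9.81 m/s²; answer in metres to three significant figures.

87.4 m

At the limit, μ_s m g = m v²/r, so r_min = v²/(μ_s g) = (19.2)²/(0.430 × 9.81) = 368.6/4.218 = 87.39 m.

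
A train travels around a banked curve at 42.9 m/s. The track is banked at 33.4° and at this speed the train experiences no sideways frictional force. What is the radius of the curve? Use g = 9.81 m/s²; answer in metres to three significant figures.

285 m

Frictionless banking: tanθ = v²/(rg), so r = v²/(g tanθ).
r = (42.9)²/(9.81 × tan 33.4°) = 1840/(9.81 × 0.6594) = 1840/6.469 = 284.5 m.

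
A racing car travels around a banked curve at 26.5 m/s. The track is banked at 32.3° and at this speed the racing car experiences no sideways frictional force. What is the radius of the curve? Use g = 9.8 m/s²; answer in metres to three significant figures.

113 m

Frictionless banking: tanθ = v²/(rg), so r = v²/(g tanθ).
r = (26.5)²/(9.8 × tan 32.3°) = 702.2/(9.8 × 0.6322) = 702.2/6.195 = 113.4 m.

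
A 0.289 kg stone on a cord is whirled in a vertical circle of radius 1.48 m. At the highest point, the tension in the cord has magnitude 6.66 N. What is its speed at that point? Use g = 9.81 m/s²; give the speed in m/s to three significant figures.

At the top, T + mg = mv²/r, so v = √(r(T/m + g)) = √(1.48 × (6.66/0.289 + 9.81)) = √(1.48 × 32.85) = √48.63 = 6.973 m/s.

6.97 m/s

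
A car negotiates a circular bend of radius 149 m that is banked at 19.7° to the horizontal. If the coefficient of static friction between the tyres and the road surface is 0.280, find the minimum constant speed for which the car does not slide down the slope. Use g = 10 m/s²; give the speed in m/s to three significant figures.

10.3 m/s

At the minimum speed, friction acts up the slope at its limiting value f = μN. Radially (horizontal, toward centre): N sinθ − μN cosθ = mv²/r. Vertically: N cosθ + μN sinθ = mg.
Dividing: v² = r g (sinθ − μcosθ)/(cosθ + μsinθ).
sinθ − μcosθ = 0.3371 − 0.280×0.9415 = 0.07348; cosθ + μsinθ = 0.9415 + 0.280×0.3371 = 1.036.
v² = 149 × 10.0 × 0.07348/1.036 = 105.7 m²/s², so v = 10.28 m/s.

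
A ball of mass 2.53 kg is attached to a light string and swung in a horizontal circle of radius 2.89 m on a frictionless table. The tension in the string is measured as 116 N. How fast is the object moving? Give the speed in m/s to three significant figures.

T = m v²/r ⇒ v = √(T r / m) = √(116 × 2.89 / 2.53) = √132.5 = 11.51 m/s.

11.5 m/s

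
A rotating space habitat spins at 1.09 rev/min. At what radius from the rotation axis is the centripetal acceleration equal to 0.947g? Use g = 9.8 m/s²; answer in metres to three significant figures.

712 m

ω = 1.09 rev/min × 2π/60 = 0.1141 rad/s.
a_c = ω²r = 0.947g ⇒ r = 0.947 × 9.8 / (0.1141)² = 9.281/0.01303 = 712.3 m.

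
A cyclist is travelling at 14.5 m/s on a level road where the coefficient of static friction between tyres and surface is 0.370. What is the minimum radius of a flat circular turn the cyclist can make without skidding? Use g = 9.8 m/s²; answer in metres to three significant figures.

At the limit, μ_s m g = m v²/r, so r_min = v²/(μ_s g) = (14.5)²/(0.370 × 9.8) = 210.2/3.626 = 57.98 m.

58.0 m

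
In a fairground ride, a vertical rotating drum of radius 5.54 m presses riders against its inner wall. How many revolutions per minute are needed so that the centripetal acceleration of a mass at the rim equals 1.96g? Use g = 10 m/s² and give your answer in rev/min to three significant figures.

18.0 rev/min

Require ω²r = 1.96g, so ω = √(1.96 × 10.0/5.54) = 1.881 rad/s.
In rev/min: ω × 60/(2π) = 1.881 × 60/(2π) = 17.96 rev/min.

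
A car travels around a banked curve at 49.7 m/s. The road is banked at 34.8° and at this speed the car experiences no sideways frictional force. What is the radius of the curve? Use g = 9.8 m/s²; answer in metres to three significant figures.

363 m

Frictionless banking: tanθ = v²/(rg), so r = v²/(g tanθ).
r = (49.7)²/(9.8 × tan 34.8°) = 2470/(9.8 × 0.6950) = 2470/6.811 = 362.7 m.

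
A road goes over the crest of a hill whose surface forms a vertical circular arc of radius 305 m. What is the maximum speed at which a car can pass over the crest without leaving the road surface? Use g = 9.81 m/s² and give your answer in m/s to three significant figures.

At the crest the centre of the circle is below the car, so the net downward (centripetal) force is mg − N = mv²/r.
The car leaves the road when N → 0, giving v_max = √(g r) = √(9.81 × 305) = 54.70 m/s.

54.7 m/s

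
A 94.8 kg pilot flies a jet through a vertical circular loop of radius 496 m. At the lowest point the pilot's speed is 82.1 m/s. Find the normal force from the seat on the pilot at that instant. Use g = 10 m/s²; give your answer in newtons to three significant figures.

2240 N

At the lowest point, N points up (toward the centre) and the weight mg points down (away from the centre), so the net inward force is N − mg = mv²/r.
N = m(v²/r + g) = 94.8 × ((82.1)²/496 + 10.0) = 94.8 × (13.59 + 10.0) = 94.8 × 23.59 = 2236 N.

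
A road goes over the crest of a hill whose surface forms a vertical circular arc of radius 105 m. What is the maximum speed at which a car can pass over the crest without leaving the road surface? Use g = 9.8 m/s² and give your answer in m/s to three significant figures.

At the crest the centre of the circle is below the car, so the net downward (centripetal) force is mg − N = mv²/r.
The car leaves the road when N → 0, giving v_max = √(g r) = √(9.8 × 105) = 32.08 m/s.

32.1 m/s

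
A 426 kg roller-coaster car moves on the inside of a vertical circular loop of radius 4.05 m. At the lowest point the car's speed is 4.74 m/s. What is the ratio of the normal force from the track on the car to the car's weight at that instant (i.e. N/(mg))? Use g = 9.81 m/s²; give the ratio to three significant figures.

1.57

At the bottom, N − mg = mv²/r, so N = m(v²/r + g) and N/(mg) = v²/(rg) + 1 = (4.74)²/(4.05 × 9.81) + 1 = 0.5655 + 1 = 1.566.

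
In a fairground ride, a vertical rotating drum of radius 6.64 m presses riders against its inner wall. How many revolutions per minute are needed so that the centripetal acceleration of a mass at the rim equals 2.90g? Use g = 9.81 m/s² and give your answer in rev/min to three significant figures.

Require ω²r = 2.90g, so ω = √(2.90 × 9.81/6.64) = 2.070 rad/s.
In rev/min: ω × 60/(2π) = 2.070 × 60/(2π) = 19.77 rev/min.

19.8 rev/min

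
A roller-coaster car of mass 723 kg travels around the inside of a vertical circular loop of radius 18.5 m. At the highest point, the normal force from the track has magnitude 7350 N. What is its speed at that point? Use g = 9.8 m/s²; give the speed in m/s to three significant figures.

19.2 m/s

At the top, N + mg = mv²/r, so v = √(r(N/m + g)) = √(18.5 × (7350/723 + 9.8)) = √(18.5 × 19.97) = √369.4 = 19.22 m/s.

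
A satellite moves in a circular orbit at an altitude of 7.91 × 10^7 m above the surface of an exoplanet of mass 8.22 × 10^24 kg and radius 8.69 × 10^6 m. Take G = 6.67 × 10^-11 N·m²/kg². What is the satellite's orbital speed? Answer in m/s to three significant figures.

Orbital radius r = R + h = 8.69 × 10^6 + 7.91 × 10^7 = 8.779 × 10^7 m.
Gravity supplies the centripetal force: G M m / r² = m v² / r, so v = √(GM/r).
v = √(6.67 × 10^-11 × 8.22 × 10^24 / 8.779 × 10^7) = √(6.245 × 10^6) = 2499 m/s.

2500 m/s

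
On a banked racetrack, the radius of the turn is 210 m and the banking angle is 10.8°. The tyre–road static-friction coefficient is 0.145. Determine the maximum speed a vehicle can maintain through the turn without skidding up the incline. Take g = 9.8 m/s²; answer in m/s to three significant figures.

At the maximum speed, friction acts down the slope at its limiting value f = μN. Radially (horizontal, toward centre): N sinθ + μN cosθ = mv²/r. Vertically: N cosθ − μN sinθ = mg.
Dividing: v² = r g (sinθ + μcosθ)/(cosθ − μsinθ).
sinθ + μcosθ = 0.1874 + 0.145×0.9823 = 0.3298; cosθ − μsinθ = 0.9823 − 0.145×0.1874 = 0.9551.
v² = 210 × 9.8 × 0.3298/0.9551 = 710.7 m²/s², so v = 26.66 m/s.

26.7 m/s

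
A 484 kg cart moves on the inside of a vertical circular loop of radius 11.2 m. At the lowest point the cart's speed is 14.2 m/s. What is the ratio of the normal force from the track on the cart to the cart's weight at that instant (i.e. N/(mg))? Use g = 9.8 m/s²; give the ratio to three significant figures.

At the bottom, N − mg = mv²/r, so N = m(v²/r + g) and N/(mg) = v²/(rg) + 1 = (14.2)²/(11.2 × 9.8) + 1 = 1.837 + 1 = 2.837.

2.84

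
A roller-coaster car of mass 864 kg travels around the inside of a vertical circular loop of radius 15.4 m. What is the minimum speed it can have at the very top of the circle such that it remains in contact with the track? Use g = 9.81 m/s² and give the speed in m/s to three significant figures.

At the top, both weight mg and N point toward the centre: N + mg = mv²/r.
At minimum speed N → 0, so mg = mv_min²/r ⇒ v_min = √(g r) = √(9.81 × 15.4) = 12.29 m/s.

12.3 m/s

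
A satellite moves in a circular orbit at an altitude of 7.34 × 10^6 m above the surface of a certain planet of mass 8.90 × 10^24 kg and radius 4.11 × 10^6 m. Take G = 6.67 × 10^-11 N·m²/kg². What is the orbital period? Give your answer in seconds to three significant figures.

9990 s

r = R + h = 4.11 × 10^6 + 7.34 × 10^6 = 1.145 × 10^7 m. Gravity provides the centripetal force: G M m / r² = m v² / r ⇒ v = √(GM/r) = 7200 m/s.
T = 2πr/v = 2π × 1.145 × 10^7 / 7200 = 9991 s.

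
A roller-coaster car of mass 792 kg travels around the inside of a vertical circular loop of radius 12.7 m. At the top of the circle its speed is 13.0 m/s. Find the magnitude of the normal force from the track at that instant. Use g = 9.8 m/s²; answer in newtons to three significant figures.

At the top, both N and the weight mg point inward (toward the centre), so N + mg = mv²/r.
N = m(v²/r − g) = 792 × ((13.0)²/12.7 − 9.8) = 792 × (13.31 − 9.8) = 792 × 3.507 = 2778 N.

2780 N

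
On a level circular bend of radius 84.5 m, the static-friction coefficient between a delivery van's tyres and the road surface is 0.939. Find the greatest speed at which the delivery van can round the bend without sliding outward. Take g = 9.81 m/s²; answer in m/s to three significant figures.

27.9 m/s

Friction provides the centripetal force on a flat curve. At maximum speed it is at its limiting value: μ_s m g = m v²/r.
Mass cancels: v_max = √(μ_s g r) = √(0.939 × 9.81 × 84.5) = √778.4 = 27.90 m/s.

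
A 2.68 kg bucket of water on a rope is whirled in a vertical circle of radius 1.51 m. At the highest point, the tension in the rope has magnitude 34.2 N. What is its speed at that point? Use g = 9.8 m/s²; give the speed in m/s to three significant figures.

At the top, T + mg = mv²/r, so v = √(r(T/m + g)) = √(1.51 × (34.2/2.68 + 9.8)) = √(1.51 × 22.56) = √34.07 = 5.837 m/s.

5.84 m/s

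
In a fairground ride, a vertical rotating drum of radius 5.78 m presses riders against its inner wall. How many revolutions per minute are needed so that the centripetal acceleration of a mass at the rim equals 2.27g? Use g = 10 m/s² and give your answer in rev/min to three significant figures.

Require ω²r = 2.27g, so ω = √(2.27 × 10.0/5.78) = 1.982 rad/s.
In rev/min: ω × 60/(2π) = 1.982 × 60/(2π) = 18.92 rev/min.

18.9 rev/min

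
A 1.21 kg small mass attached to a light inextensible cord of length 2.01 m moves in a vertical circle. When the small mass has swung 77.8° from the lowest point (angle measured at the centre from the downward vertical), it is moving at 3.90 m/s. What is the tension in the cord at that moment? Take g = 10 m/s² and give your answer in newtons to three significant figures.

11.7 N

Take the radial direction toward the centre of the circle as positive. The component of the weight along the string toward the centre is −mg cos φ (φ measured from the bottom), so Newton's second law along the string gives T − mg cos φ = m v²/r.
cos 77.8° = 0.2113, so T = m(v²/r + g cos φ) = 1.21 × ((3.90)²/2.01 + 10.0 × 0.2113) = 1.21 × (7.567 + (2.113)) = 1.21 × 9.680 = 11.71 N.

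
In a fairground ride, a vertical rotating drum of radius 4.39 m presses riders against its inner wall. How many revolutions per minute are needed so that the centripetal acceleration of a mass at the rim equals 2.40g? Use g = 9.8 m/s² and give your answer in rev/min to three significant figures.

22.1 rev/min

Require ω²r = 2.40g, so ω = √(2.40 × 9.8/4.39) = 2.315 rad/s.
In rev/min: ω × 60/(2π) = 2.315 × 60/(2π) = 22.10 rev/min.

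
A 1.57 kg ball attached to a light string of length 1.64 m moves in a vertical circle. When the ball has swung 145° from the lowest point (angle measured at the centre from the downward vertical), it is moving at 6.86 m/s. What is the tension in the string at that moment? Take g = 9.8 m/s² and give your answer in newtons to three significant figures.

32.4 N

Take the radial direction toward the centre of the circle as positive. The component of the weight along the string toward the centre is −mg cos φ (φ measured from the bottom), so Newton's second law along the string gives T − mg cos φ = m v²/r.
cos 145° = -0.8192, so T = m(v²/r + g cos φ) = 1.57 × ((6.86)²/1.64 + 9.8 × -0.8192) = 1.57 × (28.69 + (-8.028)) = 1.57 × 20.67 = 32.45 N.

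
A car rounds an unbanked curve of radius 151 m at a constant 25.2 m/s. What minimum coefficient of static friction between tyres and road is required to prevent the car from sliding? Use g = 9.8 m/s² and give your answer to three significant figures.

0.429

Friction provides the centripetal force: μ_s m g = m v²/r, so μ_s = v²/(g r) = (25.20)²/(9.8 × 151) = 635.0/1480 = 0.4291.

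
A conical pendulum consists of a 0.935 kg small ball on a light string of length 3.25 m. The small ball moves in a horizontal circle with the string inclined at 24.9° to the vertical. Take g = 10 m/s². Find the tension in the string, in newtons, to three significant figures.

10.3 N

Vertically the bob has no acceleration, so T cosθ = mg.
T = mg/cosθ = 0.935 × 10.0 / cos 24.9° = 9.350/0.9070 = 10.31 N.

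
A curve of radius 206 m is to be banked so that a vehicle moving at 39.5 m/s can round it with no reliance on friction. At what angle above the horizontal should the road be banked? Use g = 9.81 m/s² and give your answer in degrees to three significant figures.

For a frictionless banked turn: horizontally N sinθ = mv²/r and vertically N cosθ = mg.
Dividing: tanθ = v²/(r g) = (39.5)²/(206 × 9.81) = 1560/2021 = 0.7721.
θ = arctan(0.7721) = 37.67°.

37.7°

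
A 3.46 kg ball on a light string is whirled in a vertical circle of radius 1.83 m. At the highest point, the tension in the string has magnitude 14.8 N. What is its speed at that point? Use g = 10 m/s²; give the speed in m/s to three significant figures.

At the top, T + mg = mv²/r, so v = √(r(T/m + g)) = √(1.83 × (14.8/3.46 + 10.0)) = √(1.83 × 14.28) = √26.13 = 5.112 m/s.

5.11 m/s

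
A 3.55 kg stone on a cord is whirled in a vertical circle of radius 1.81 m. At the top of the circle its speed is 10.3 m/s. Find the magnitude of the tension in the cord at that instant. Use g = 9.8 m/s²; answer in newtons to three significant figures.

173 N

At the top, both T and the weight mg point inward (toward the centre), so T + mg = mv²/r.
T = m(v²/r − g) = 3.55 × ((10.3)²/1.81 − 9.8) = 3.55 × (58.61 − 9.8) = 3.55 × 48.81 = 173.3 N.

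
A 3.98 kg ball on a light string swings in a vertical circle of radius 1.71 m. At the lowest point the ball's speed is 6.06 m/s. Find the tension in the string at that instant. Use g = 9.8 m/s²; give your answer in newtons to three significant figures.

At the lowest point, T points up (toward the centre) and the weight mg points down (away from the centre), so the net inward force is T − mg = mv²/r.
T = m(v²/r + g) = 3.98 × ((6.06)²/1.71 + 9.8) = 3.98 × (21.48 + 9.8) = 3.98 × 31.28 = 124.5 N.

124 N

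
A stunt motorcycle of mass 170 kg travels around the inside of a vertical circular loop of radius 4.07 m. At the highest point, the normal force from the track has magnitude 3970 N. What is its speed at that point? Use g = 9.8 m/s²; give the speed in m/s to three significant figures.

11.6 m/s

At the top, N + mg = mv²/r, so v = √(r(N/m + g)) = √(4.07 × (3970/170 + 9.8)) = √(4.07 × 33.15) = √134.9 = 11.62 m/s.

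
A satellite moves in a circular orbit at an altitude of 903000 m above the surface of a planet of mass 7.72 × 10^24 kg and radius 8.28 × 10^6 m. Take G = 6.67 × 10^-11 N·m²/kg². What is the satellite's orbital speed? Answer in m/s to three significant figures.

Orbital radius r = R + h = 8.28 × 10^6 + 903000 = 9.183 × 10^6 m.
Gravity supplies the centripetal force: G M m / r² = m v² / r, so v = √(GM/r).
v = √(6.67 × 10^-11 × 7.72 × 10^24 / 9.183 × 10^6) = √(5.607 × 10^7) = 7488 m/s.

7490 m/s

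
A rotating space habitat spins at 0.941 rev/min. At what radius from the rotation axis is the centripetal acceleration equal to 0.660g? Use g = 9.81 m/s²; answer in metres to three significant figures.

667 m

ω = 0.941 rev/min × 2π/60 = 0.09854 rad/s.
a_c = ω²r = 0.660g ⇒ r = 0.660 × 9.81 / (0.09854)² = 6.475/0.009710 = 666.8 m.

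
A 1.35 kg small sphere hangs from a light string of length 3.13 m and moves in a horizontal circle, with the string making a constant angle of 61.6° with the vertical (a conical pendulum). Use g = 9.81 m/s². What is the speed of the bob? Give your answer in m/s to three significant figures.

7.07 m/s

The radius of the circle is r = L sinθ = 3.13 × sin 61.6° = 2.753 m.
Horizontally T sinθ = mv²/r and vertically T cosθ = mg, so tanθ = v²/(rg).
v = √(r g tanθ) = √(2.753 × 9.81 × 1.849) = √49.95 = 7.068 m/s.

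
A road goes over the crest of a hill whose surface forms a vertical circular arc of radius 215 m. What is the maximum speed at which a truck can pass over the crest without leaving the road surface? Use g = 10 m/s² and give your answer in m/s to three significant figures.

At the crest the centre of the circle is below the truck, so the net downward (centripetal) force is mg − N = mv²/r.
The truck leaves the road when N → 0, giving v_max = √(g r) = √(10.0 × 215) = 46.37 m/s.

46.4 m/s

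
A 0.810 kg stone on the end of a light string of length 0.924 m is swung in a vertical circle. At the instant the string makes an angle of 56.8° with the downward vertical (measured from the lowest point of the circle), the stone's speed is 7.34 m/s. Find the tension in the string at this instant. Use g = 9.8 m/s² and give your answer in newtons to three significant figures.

51.6 N

Take the radial direction toward the centre of the circle as positive. The component of the weight along the string toward the centre is −mg cos φ (φ measured from the bottom), so Newton's second law along the string gives T − mg cos φ = m v²/r.
cos 56.8° = 0.5476, so T = m(v²/r + g cos φ) = 0.810 × ((7.34)²/0.924 + 9.8 × 0.5476) = 0.810 × (58.31 + (5.366)) = 0.810 × 63.67 = 51.58 N.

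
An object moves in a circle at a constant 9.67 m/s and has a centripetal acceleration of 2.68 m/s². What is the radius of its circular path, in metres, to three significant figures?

a_c = v²/r ⇒ r = v²/a_c = (9.67)²/2.68 = 93.51/2.68 = 34.89 m.

34.9 m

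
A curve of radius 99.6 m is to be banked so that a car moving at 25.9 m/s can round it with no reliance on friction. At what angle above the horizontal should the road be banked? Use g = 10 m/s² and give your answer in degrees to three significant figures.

34.0°

For a frictionless banked turn: horizontally N sinθ = mv²/r and vertically N cosθ = mg.
Dividing: tanθ = v²/(r g) = (25.9)²/(99.6 × 10.0) = 670.8/996.0 = 0.6735.
θ = arctan(0.6735) = 33.96°.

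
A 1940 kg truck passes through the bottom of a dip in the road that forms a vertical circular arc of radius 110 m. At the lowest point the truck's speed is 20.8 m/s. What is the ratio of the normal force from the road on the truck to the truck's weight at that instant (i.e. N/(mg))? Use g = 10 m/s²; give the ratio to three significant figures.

1.39

At the bottom, N − mg = mv²/r, so N = m(v²/r + g) and N/(mg) = v²/(rg) + 1 = (20.8)²/(110 × 10.0) + 1 = 0.3933 + 1 = 1.393.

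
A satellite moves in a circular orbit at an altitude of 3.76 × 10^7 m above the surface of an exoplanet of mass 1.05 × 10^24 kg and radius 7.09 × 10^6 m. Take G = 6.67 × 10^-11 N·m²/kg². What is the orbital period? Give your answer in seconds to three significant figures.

r = R + h = 7.09 × 10^6 + 3.76 × 10^7 = 4.469 × 10^7 m. Gravity provides the centripetal force: G M m / r² = m v² / r ⇒ v = √(GM/r) = 1252 m/s.
T = 2πr/v = 2π × 4.469 × 10^7 / 1252 = 224300 s.

224000 s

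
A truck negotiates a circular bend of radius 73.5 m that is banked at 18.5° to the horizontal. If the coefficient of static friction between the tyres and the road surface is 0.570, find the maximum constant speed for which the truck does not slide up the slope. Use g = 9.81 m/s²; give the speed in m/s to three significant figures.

At the maximum speed, friction acts down the slope at its limiting value f = μN. Radially (horizontal, toward centre): N sinθ + μN cosθ = mv²/r. Vertically: N cosθ − μN sinθ = mg.
Dividing: v² = r g (sinθ + μcosθ)/(cosθ − μsinθ).
sinθ + μcosθ = 0.3173 + 0.570×0.9483 = 0.8578; cosθ − μsinθ = 0.9483 − 0.570×0.3173 = 0.7675.
v² = 73.5 × 9.81 × 0.8578/0.7675 = 806.0 m²/s², so v = 28.39 m/s.

28.4 m/s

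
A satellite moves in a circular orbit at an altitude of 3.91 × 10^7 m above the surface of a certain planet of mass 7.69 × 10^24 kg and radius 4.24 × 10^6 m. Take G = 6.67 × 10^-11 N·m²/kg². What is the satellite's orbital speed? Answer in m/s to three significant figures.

Orbital radius r = R + h = 4.24 × 10^6 + 3.91 × 10^7 = 4.334 × 10^7 m.
Gravity supplies the centripetal force: G M m / r² = m v² / r, so v = √(GM/r).
v = √(6.67 × 10^-11 × 7.69 × 10^24 / 4.334 × 10^7) = √(1.183 × 10^7) = 3440 m/s.

3440 m/s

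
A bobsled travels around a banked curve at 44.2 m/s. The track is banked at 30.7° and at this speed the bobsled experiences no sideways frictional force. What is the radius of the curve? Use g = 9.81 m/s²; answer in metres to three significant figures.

335 m

Frictionless banking: tanθ = v²/(rg), so r = v²/(g tanθ).
r = (44.2)²/(9.81 × tan 30.7°) = 1954/(9.81 × 0.5938) = 1954/5.825 = 335.4 m.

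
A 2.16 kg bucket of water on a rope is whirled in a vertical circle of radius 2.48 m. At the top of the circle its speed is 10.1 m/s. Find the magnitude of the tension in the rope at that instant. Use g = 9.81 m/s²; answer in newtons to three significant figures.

At the top, both T and the weight mg point inward (toward the centre), so T + mg = mv²/r.
T = m(v²/r − g) = 2.16 × ((10.1)²/2.48 − 9.81) = 2.16 × (41.13 − 9.81) = 2.16 × 31.32 = 67.66 N.

67.7 N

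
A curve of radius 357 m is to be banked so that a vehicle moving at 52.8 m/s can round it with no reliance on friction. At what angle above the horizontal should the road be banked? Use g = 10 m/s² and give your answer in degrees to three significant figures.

With no friction, the horizontal component of the normal force provides the centripetal force: N sinθ = mv²/r, while N cosθ = mg vertically.
Dividing: tanθ = v²/(r g) = (52.8)²/(357 × 10.0) = 2788/3570 = 0.7809.
θ = arctan(0.7809) = 37.99°.

38.0°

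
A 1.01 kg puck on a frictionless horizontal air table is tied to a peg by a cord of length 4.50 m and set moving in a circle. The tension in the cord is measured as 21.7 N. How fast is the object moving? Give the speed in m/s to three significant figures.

T = m v²/r ⇒ v = √(T r / m) = √(21.7 × 4.50 / 1.01) = √96.68 = 9.833 m/s.

9.83 m/s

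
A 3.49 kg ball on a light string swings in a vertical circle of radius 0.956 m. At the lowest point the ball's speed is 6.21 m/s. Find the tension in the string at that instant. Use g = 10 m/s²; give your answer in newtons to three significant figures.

At the lowest point, T points up (toward the centre) and the weight mg points down (away from the centre), so the net inward force is T − mg = mv²/r.
T = m(v²/r + g) = 3.49 × ((6.21)²/0.956 + 10.0) = 3.49 × (40.34 + 10.0) = 3.49 × 50.34 = 175.7 N.

176 N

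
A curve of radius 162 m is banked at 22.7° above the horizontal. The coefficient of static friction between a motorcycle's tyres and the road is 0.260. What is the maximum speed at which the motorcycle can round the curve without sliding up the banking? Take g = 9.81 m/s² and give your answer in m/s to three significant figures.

34.8 m/s

At the maximum speed, friction acts down the slope at its limiting value f = μN. Radially (horizontal, toward centre): N sinθ + μN cosθ = mv²/r. Vertically: N cosθ − μN sinθ = mg.
Dividing: v² = r g (sinθ + μcosθ)/(cosθ − μsinθ).
sinθ + μcosθ = 0.3859 + 0.260×0.9225 = 0.6258; cosθ − μsinθ = 0.9225 − 0.260×0.3859 = 0.8222.
v² = 162 × 9.81 × 0.6258/0.8222 = 1210 m²/s², so v = 34.78 m/s.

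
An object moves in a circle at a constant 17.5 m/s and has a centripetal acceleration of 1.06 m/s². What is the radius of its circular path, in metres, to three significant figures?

289 m

a_c = v²/r ⇒ r = v²/a_c = (17.5)²/1.06 = 306.2/1.06 = 288.9 m.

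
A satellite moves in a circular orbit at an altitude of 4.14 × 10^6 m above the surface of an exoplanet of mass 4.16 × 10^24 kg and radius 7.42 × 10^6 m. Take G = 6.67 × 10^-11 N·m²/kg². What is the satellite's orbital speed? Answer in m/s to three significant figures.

4900 m/s

Orbital radius r = R + h = 7.42 × 10^6 + 4.14 × 10^6 = 1.156 × 10^7 m.
Gravity supplies the centripetal force: G M m / r² = m v² / r, so v = √(GM/r).
v = √(6.67 × 10^-11 × 4.16 × 10^24 / 1.156 × 10^7) = √(2.400 × 10^7) = 4899 m/s.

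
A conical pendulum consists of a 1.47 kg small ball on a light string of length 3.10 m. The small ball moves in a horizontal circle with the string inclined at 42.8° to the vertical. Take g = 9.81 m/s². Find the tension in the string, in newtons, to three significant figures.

19.7 N

Vertically the bob has no acceleration, so T cosθ = mg.
T = mg/cosθ = 1.47 × 9.81 / cos 42.8° = 14.42/0.7337 = 19.65 N.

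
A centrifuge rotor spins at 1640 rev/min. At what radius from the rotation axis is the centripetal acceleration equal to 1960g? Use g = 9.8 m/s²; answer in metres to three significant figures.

0.651 m

ω = 1640 rev/min × 2π/60 = 171.7 rad/s.
a_c = ω²r = 1960g ⇒ r = 1960 × 9.8 / (171.7)² = 19210/29490 = 0.6512 m.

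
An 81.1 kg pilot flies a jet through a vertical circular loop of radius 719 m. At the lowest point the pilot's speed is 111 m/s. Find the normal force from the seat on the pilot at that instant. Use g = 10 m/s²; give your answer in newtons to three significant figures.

At the lowest point, N points up (toward the centre) and the weight mg points down (away from the centre), so the net inward force is N − mg = mv²/r.
N = m(v²/r + g) = 81.1 × ((111)²/719 + 10.0) = 81.1 × (17.14 + 10.0) = 81.1 × 27.14 = 2201 N.

2200 N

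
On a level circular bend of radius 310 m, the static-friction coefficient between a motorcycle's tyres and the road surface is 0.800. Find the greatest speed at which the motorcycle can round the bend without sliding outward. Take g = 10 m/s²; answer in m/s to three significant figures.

49.8 m/s

Friction provides the centripetal force on a flat curve. At maximum speed it is at its limiting value: μ_s m g = m v²/r.
Mass cancels: v_max = √(μ_s g r) = √(0.800 × 10.0 × 310) = √2480 = 49.80 m/s.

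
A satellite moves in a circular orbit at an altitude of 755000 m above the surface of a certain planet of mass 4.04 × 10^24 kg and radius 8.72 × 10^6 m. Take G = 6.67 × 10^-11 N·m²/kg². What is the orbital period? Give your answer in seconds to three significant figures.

11200 s

r = R + h = 8.72 × 10^6 + 755000 = 9.475 × 10^6 m. Gravity provides the centripetal force: G M m / r² = m v² / r ⇒ v = √(GM/r) = 5333 m/s.
T = 2πr/v = 2π × 9.475 × 10^6 / 5333 = 11160 s.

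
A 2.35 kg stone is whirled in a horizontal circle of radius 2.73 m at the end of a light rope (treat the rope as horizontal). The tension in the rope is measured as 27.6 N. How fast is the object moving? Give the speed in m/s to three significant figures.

T = m v²/r ⇒ v = √(T r / m) = √(27.6 × 2.73 / 2.35) = √32.06 = 5.662 m/s.

5.66 m/s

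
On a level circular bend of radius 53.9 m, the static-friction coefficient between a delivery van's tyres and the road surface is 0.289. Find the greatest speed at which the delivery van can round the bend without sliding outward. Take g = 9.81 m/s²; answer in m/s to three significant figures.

Friction provides the centripetal force on a flat curve. At maximum speed it is at its limiting value: μ_s m g = m v²/r.
Mass cancels: v_max = √(μ_s g r) = √(0.289 × 9.81 × 53.9) = √152.8 = 12.36 m/s.

12.4 m/s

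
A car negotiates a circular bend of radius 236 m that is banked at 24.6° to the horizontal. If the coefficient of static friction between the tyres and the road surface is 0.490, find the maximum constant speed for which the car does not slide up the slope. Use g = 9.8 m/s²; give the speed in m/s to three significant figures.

At the maximum speed, friction acts down the slope at its limiting value f = μN. Radially (horizontal, toward centre): N sinθ + μN cosθ = mv²/r. Vertically: N cosθ − μN sinθ = mg.
Dividing: v² = r g (sinθ + μcosθ)/(cosθ − μsinθ).
sinθ + μcosθ = 0.4163 + 0.490×0.9092 = 0.8618; cosθ − μsinθ = 0.9092 − 0.490×0.4163 = 0.7053.
v² = 236 × 9.8 × 0.8618/0.7053 = 2826 m²/s², so v = 53.16 m/s.

53.2 m/s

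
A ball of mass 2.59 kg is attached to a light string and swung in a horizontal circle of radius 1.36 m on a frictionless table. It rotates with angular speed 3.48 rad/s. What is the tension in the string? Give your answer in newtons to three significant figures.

v = ωr = 3.48 × 1.36 = 4.733 m/s.
The tension is the only horizontal force, so it supplies the full centripetal force: T = m v²/r = 2.59 × (4.733)²/1.36 = 2.59 × 22.40/1.36 = 42.66 N.

42.7 N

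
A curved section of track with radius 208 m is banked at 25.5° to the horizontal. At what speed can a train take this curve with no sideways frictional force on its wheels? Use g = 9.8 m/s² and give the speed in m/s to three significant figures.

31.2 m/s

On a frictionless banked curve, N sinθ = mv²/r and N cosθ = mg, so tanθ = v²/(rg).
v = √(r g tanθ) = √(208 × 9.8 × tan 25.5°) = √(208 × 9.8 × 0.4770) = √972.3 = 31.18 m/s.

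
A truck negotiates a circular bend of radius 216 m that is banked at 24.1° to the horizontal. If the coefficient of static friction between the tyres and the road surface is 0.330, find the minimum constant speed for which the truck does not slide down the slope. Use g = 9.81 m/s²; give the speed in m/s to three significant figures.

14.7 m/s

At the minimum speed, friction acts up the slope at its limiting value f = μN. Radially (horizontal, toward centre): N sinθ − μN cosθ = mv²/r. Vertically: N cosθ + μN sinθ = mg.
Dividing: v² = r g (sinθ − μcosθ)/(cosθ + μsinθ).
sinθ − μcosθ = 0.4083 − 0.330×0.9128 = 0.1071; cosθ + μsinθ = 0.9128 + 0.330×0.4083 = 1.048.
v² = 216 × 9.81 × 0.1071/1.048 = 216.6 m²/s², so v = 14.72 m/s.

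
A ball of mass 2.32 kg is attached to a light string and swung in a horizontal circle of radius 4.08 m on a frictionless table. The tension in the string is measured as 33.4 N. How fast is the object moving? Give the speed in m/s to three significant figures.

T = m v²/r ⇒ v = √(T r / m) = √(33.4 × 4.08 / 2.32) = √58.74 = 7.664 m/s.

7.66 m/s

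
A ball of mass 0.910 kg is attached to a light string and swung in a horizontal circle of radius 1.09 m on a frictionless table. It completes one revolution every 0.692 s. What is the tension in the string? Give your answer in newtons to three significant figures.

81.8 N

v = 2πr/T = 2π × 1.09/0.692 = 9.897 m/s.
The tension is the only horizontal force, so it supplies the full centripetal force: T = m v²/r = 0.910 × (9.897)²/1.09 = 0.910 × 97.95/1.09 = 81.77 N.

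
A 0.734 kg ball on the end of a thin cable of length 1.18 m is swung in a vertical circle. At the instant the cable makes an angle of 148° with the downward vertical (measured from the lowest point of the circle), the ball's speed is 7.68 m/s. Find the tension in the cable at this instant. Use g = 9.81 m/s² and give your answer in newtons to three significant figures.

30.6 N

Take the radial direction toward the centre of the circle as positive. The component of the weight along the string toward the centre is −mg cos φ (φ measured from the bottom), so Newton's second law along the string gives T − mg cos φ = m v²/r.
cos 148° = -0.8480, so T = m(v²/r + g cos φ) = 0.734 × ((7.68)²/1.18 + 9.81 × -0.8480) = 0.734 × (49.99 + (-8.319)) = 0.734 × 41.67 = 30.58 N.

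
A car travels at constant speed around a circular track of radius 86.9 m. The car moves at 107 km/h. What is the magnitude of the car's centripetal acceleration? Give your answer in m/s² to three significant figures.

v = 107 km/h = 107/3.6 = 29.72 m/s.
a_c = v²/r = (29.72)²/86.9 = 883.4/86.9 = 10.17 m/s².

10.2 m/s²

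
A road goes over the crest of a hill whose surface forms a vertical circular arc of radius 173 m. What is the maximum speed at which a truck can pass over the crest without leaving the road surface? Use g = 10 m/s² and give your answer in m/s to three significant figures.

41.6 m/s

At the crest the centre of the circle is below the truck, so the net downward (centripetal) force is mg − N = mv²/r.
The truck leaves the road when N → 0, giving v_max = √(g r) = √(10.0 × 173) = 41.59 m/s.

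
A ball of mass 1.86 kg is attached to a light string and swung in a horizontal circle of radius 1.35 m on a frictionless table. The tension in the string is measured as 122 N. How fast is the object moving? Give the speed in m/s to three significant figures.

T = m v²/r ⇒ v = √(T r / m) = √(122 × 1.35 / 1.86) = √88.55 = 9.410 m/s.

9.41 m/s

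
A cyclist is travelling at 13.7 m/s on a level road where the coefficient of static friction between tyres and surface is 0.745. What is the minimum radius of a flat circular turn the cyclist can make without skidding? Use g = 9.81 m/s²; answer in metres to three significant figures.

At the limit, μ_s m g = m v²/r, so r_min = v²/(μ_s g) = (13.7)²/(0.745 × 9.81) = 187.7/7.308 = 25.68 m.

25.7 m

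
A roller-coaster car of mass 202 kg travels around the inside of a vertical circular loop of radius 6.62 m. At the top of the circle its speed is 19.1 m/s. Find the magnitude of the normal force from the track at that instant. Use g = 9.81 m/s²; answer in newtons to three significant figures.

At the top, both N and the weight mg point inward (toward the centre), so N + mg = mv²/r.
N = m(v²/r − g) = 202 × ((19.1)²/6.62 − 9.81) = 202 × (55.11 − 9.81) = 202 × 45.30 = 9150 N.

9150 N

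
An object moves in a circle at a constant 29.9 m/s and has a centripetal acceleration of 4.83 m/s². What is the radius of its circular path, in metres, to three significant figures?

a_c = v²/r ⇒ r = v²/a_c = (29.9)²/4.83 = 894.0/4.83 = 185.1 m.

185 m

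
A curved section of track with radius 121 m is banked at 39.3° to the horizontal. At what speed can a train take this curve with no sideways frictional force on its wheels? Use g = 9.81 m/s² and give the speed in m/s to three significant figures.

On a frictionless banked curve, N sinθ = mv²/r and N cosθ = mg, so tanθ = v²/(rg).
v = √(r g tanθ) = √(121 × 9.81 × tan 39.3°) = √(121 × 9.81 × 0.8185) = √971.6 = 31.17 m/s.

31.2 m/s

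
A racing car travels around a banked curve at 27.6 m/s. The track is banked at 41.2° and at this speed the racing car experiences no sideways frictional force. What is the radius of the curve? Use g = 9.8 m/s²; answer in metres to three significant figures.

Frictionless banking: tanθ = v²/(rg), so r = v²/(g tanθ).
r = (27.6)²/(9.8 × tan 41.2°) = 761.8/(9.8 × 0.8754) = 761.8/8.579 = 88.79 m.

88.8 m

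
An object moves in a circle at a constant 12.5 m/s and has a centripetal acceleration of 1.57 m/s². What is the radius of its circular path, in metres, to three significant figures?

99.5 m

a_c = v²/r ⇒ r = v²/a_c = (12.5)²/1.57 = 156.2/1.57 = 99.52 m.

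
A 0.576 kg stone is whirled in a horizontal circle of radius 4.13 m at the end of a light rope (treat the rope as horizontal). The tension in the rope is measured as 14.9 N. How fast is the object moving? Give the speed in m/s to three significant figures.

10.3 m/s

T = m v²/r ⇒ v = √(T r / m) = √(14.9 × 4.13 / 0.576) = √106.8 = 10.34 m/s.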